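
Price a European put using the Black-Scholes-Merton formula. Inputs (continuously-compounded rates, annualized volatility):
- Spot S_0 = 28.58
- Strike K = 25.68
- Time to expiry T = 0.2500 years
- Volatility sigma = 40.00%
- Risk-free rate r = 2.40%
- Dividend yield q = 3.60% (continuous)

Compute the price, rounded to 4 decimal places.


d1 = (ln(S/K) + (r - q + 0.5*sigma^2) * T) / (sigma * sqrt(T)) = 0.61997347
d2 = d1 - sigma * sqrt(T) = 0.41997347
exp(-rT) = 0.99401796; exp(-qT) = 0.99104038
P = K * exp(-rT) * N(-d2) - S_0 * exp(-qT) * N(-d1)
N(-d1) = 0.26763763; N(-d2) = 0.33725242
P = 25.6800 * 0.99401796 * 0.33725242 - 28.5800 * 0.99104038 * 0.26763763 = 1.0283

Answer: Price = 1.0283


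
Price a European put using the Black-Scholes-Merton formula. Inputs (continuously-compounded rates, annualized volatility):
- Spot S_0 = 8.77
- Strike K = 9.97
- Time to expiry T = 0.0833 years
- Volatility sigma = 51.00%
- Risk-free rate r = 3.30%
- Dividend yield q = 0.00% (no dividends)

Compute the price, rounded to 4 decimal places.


Answer: Price = 1.3228

Derivation:
d1 = (ln(S/K) + (r - q + 0.5*sigma^2) * T) / (sigma * sqrt(T)) = -0.77897900
d2 = d1 - sigma * sqrt(T) = -0.92617387
exp(-rT) = 0.99725487; exp(-qT) = 1.00000000
P = K * exp(-rT) * N(-d2) - S_0 * exp(-qT) * N(-d1)
N(-d1) = 0.78200396; N(-d2) = 0.82282218
P = 9.9700 * 0.99725487 * 0.82282218 - 8.7700 * 1.00000000 * 0.78200396 = 1.3228


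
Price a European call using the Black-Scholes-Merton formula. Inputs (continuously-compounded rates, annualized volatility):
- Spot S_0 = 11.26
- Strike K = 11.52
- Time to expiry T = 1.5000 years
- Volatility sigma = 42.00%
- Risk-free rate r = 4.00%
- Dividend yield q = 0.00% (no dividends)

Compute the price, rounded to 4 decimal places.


Answer: Price = 2.4549

Derivation:
d1 = (ln(S/K) + (r - q + 0.5*sigma^2) * T) / (sigma * sqrt(T)) = 0.32946020
d2 = d1 - sigma * sqrt(T) = -0.18493265
exp(-rT) = 0.94176453; exp(-qT) = 1.00000000
C = S_0 * exp(-qT) * N(d1) - K * exp(-rT) * N(d2)
N(d1) = 0.62909606; N(d2) = 0.42664093
C = 11.2600 * 1.00000000 * 0.62909606 - 11.5200 * 0.94176453 * 0.42664093 = 2.4549


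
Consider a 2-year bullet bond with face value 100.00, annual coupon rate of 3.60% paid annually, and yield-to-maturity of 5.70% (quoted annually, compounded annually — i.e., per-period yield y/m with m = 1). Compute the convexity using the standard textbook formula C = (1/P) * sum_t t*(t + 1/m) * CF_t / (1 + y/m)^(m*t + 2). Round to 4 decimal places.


Coupon per period c = face * coupon_rate / m = 3.600000
Periods per year m = 1; per-period yield y/m = 0.057000
Number of cashflows N = 2
Cashflows (t years, CF_t, discount factor 1/(1+y/m)^(m*t), PV):
  t = 1.0000: CF_t = 3.600000, DF = 0.946074, PV = 3.405866
  t = 2.0000: CF_t = 103.600000, DF = 0.895056, PV = 92.727763
Price P = sum_t PV_t = 96.133628
Convexity numerator sum_t t*(t + 1/m) * CF_t / (1+y/m)^(m*t + 2):
  t = 1.0000: term = 6.096878
  t = 2.0000: term = 497.979032
Convexity = (1/P) * sum = 504.075910 / 96.133628 = 5.243492

Answer: Convexity = 5.2435


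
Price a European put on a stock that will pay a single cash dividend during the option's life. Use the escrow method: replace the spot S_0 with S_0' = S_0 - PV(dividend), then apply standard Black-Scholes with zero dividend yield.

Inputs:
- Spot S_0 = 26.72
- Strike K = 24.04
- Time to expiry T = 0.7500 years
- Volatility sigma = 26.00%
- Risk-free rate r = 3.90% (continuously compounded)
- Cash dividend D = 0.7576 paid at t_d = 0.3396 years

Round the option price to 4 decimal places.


Answer: Price = 1.1395

Derivation:
PV(D) = D * exp(-r * t_d) = 0.7576 * 0.98684292 = 0.74763220
S_0' = S_0 - PV(D) = 26.7200 - 0.74763220 = 25.97236780
d1 = (ln(S_0'/K) + (r + sigma^2/2)*T) / (sigma*sqrt(T)) = 0.58585103
d2 = d1 - sigma*sqrt(T) = 0.36068442
exp(-rT) = 0.97117364
N(-d1) = 0.27898782; N(-d2) = 0.35916769
P = K * exp(-rT) * N(-d2) - S_0' * N(-d1) = 24.0400 * 0.97117364 * 0.35916769 - 25.97236780 * 0.27898782 = 1.1395


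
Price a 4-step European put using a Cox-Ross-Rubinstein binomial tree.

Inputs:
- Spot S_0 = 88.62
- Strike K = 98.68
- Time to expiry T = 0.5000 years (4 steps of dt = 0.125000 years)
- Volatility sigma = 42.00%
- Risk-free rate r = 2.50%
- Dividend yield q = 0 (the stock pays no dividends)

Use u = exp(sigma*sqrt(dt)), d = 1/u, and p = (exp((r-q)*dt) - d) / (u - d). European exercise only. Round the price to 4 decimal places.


dt = T/N = 0.125000
u = exp(sigma*sqrt(dt)) = 1.160084; d = 1/u = 0.862007
p = (exp((r-q)*dt) - d) / (u - d) = 0.473445
Discount per step: exp(-r*dt) = 0.996880
Stock lattice S(k, i) with i counting down-moves:
  k=0: S(0,0) = 88.6200
  k=1: S(1,0) = 102.8066; S(1,1) = 76.3910
  k=2: S(2,0) = 119.2643; S(2,1) = 88.6200; S(2,2) = 65.8496
  k=3: S(3,0) = 138.3567; S(3,1) = 102.8066; S(3,2) = 76.3910; S(3,3) = 56.7627
  k=4: S(4,0) = 160.5053; S(4,1) = 119.2643; S(4,2) = 88.6200; S(4,3) = 65.8496; S(4,4) = 48.9299
Terminal payoffs V(N, i) = max(K - S_T, 0):
  V(4,0) = 0.000000; V(4,1) = 0.000000; V(4,2) = 10.060000; V(4,3) = 32.830442; V(4,4) = 49.750139
Backward induction: V(k, i) = exp(-r*dt) * [p * V(k+1, i) + (1-p) * V(k+1, i+1)].
  V(3,0) = exp(-r*dt) * [p*0.000000 + (1-p)*0.000000] = 0.000000
  V(3,1) = exp(-r*dt) * [p*0.000000 + (1-p)*10.060000] = 5.280613
  V(3,2) = exp(-r*dt) * [p*10.060000 + (1-p)*32.830442] = 21.981087
  V(3,3) = exp(-r*dt) * [p*32.830442 + (1-p)*49.750139] = 41.609357
  V(2,0) = exp(-r*dt) * [p*0.000000 + (1-p)*5.280613] = 2.771857
  V(2,1) = exp(-r*dt) * [p*5.280613 + (1-p)*21.981087] = 14.030414
  V(2,2) = exp(-r*dt) * [p*21.981087 + (1-p)*41.609357] = 32.215615
  V(1,0) = exp(-r*dt) * [p*2.771857 + (1-p)*14.030414] = 8.672959
  V(1,1) = exp(-r*dt) * [p*14.030414 + (1-p)*32.215615] = 23.532266
  V(0,0) = exp(-r*dt) * [p*8.672959 + (1-p)*23.532266] = 16.445725

Answer: Price = V(0,0) = 16.4457


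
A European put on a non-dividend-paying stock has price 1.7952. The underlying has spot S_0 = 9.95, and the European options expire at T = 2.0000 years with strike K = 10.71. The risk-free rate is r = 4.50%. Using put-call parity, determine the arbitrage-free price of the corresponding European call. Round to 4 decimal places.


Answer: Call price = 1.9570

Derivation:
Put-call parity: C - P = S_0 * exp(-qT) - K * exp(-rT).
S_0 * exp(-qT) = 9.9500 * 1.00000000 = 9.95000000
K * exp(-rT) = 10.7100 * 0.91393119 = 9.78820299
C = P + S*exp(-qT) - K*exp(-rT)
C = 1.7952 + 9.95000000 - 9.78820299 = 1.9570


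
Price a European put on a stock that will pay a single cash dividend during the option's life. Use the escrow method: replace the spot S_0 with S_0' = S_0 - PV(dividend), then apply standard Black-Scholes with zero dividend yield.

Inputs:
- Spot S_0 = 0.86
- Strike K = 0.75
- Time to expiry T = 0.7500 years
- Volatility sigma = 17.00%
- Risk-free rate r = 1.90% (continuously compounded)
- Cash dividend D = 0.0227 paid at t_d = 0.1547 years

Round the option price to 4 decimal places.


PV(D) = D * exp(-r * t_d) = 0.0227 * 0.99706502 = 0.02263338
S_0' = S_0 - PV(D) = 0.8600 - 0.02263338 = 0.83736662
d1 = (ln(S_0'/K) + (r + sigma^2/2)*T) / (sigma*sqrt(T)) = 0.91884473
d2 = d1 - sigma*sqrt(T) = 0.77162041
exp(-rT) = 0.98585105
N(-d1) = 0.17908840; N(-d2) = 0.22016964
P = K * exp(-rT) * N(-d2) - S_0' * N(-d1) = 0.7500 * 0.98585105 * 0.22016964 - 0.83736662 * 0.17908840 = 0.0128

Answer: Price = 0.0128


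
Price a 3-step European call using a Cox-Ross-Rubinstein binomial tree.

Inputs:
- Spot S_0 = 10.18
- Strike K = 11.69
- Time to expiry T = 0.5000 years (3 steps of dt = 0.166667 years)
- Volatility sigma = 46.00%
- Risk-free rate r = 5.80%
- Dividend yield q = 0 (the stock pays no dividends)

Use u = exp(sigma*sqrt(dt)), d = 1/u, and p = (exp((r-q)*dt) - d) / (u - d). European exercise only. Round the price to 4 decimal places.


dt = T/N = 0.166667
u = exp(sigma*sqrt(dt)) = 1.206585; d = 1/u = 0.828785
p = (exp((r-q)*dt) - d) / (u - d) = 0.478900
Discount per step: exp(-r*dt) = 0.990380
Stock lattice S(k, i) with i counting down-moves:
  k=0: S(0,0) = 10.1800
  k=1: S(1,0) = 12.2830; S(1,1) = 8.4370
  k=2: S(2,0) = 14.8205; S(2,1) = 10.1800; S(2,2) = 6.9925
  k=3: S(3,0) = 17.8822; S(3,1) = 12.2830; S(3,2) = 8.4370; S(3,3) = 5.7953
Terminal payoffs V(N, i) = max(S_T - K, 0):
  V(3,0) = 6.192233; V(3,1) = 0.593037; V(3,2) = 0.000000; V(3,3) = 0.000000
Backward induction: V(k, i) = exp(-r*dt) * [p * V(k+1, i) + (1-p) * V(k+1, i+1)].
  V(2,0) = exp(-r*dt) * [p*6.192233 + (1-p)*0.593037] = 3.242990
  V(2,1) = exp(-r*dt) * [p*0.593037 + (1-p)*0.000000] = 0.281273
  V(2,2) = exp(-r*dt) * [p*0.000000 + (1-p)*0.000000] = 0.000000
  V(1,0) = exp(-r*dt) * [p*3.242990 + (1-p)*0.281273] = 1.683288
  V(1,1) = exp(-r*dt) * [p*0.281273 + (1-p)*0.000000] = 0.133406
  V(0,0) = exp(-r*dt) * [p*1.683288 + (1-p)*0.133406] = 0.867220

Answer: Price = V(0,0) = 0.8672


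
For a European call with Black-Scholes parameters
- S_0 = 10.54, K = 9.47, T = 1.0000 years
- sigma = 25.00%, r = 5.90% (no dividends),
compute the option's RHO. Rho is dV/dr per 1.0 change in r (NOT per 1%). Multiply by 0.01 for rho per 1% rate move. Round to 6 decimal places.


Answer: Rho = 6.294945

Derivation:
d1 = 0.7891945437; d2 = 0.5391945437
phi(d1) = 0.2921895489; exp(-qT) = 1.0000000000; exp(-rT) = 0.9427067692
N(d2) = 0.7051236876
Rho = K*T*exp(-rT)*N(d2) = 9.4700 * 1.0000 * 0.9427067692 * 0.7051236876 = 6.294945


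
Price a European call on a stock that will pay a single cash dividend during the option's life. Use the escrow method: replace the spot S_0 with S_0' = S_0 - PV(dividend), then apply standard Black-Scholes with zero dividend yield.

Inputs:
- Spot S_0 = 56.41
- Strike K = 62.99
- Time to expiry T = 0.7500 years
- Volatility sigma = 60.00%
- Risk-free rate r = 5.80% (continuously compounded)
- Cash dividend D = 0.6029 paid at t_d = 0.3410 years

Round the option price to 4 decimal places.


Answer: Price = 9.7861

Derivation:
PV(D) = D * exp(-r * t_d) = 0.6029 * 0.98041630 = 0.59109299
S_0' = S_0 - PV(D) = 56.4100 - 0.59109299 = 55.81890701
d1 = (ln(S_0'/K) + (r + sigma^2/2)*T) / (sigma*sqrt(T)) = 0.11092181
d2 = d1 - sigma*sqrt(T) = -0.40869343
exp(-rT) = 0.95743255
N(d1) = 0.54416083; N(d2) = 0.34138233
C = S_0' * N(d1) - K * exp(-rT) * N(d2) = 55.81890701 * 0.54416083 - 62.9900 * 0.95743255 * 0.34138233 = 9.7861


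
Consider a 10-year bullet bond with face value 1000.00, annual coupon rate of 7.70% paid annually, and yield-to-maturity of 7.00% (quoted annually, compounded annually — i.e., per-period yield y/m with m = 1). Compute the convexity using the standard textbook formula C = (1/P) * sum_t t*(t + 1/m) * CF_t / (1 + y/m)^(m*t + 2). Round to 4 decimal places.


Coupon per period c = face * coupon_rate / m = 77.000000
Periods per year m = 1; per-period yield y/m = 0.070000
Number of cashflows N = 10
Cashflows (t years, CF_t, discount factor 1/(1+y/m)^(m*t), PV):
  t = 1.0000: CF_t = 77.000000, DF = 0.934579, PV = 71.962617
  t = 2.0000: CF_t = 77.000000, DF = 0.873439, PV = 67.254782
  t = 3.0000: CF_t = 77.000000, DF = 0.816298, PV = 62.854937
  t = 4.0000: CF_t = 77.000000, DF = 0.762895, PV = 58.742931
  t = 5.0000: CF_t = 77.000000, DF = 0.712986, PV = 54.899936
  t = 6.0000: CF_t = 77.000000, DF = 0.666342, PV = 51.308351
  t = 7.0000: CF_t = 77.000000, DF = 0.622750, PV = 47.951730
  t = 8.0000: CF_t = 77.000000, DF = 0.582009, PV = 44.814701
  t = 9.0000: CF_t = 77.000000, DF = 0.543934, PV = 41.882898
  t = 10.0000: CF_t = 1077.000000, DF = 0.508349, PV = 547.492188
Price P = sum_t PV_t = 1049.165071
Convexity numerator sum_t t*(t + 1/m) * CF_t / (1+y/m)^(m*t + 2):
  t = 1.0000: term = 125.709873
  t = 2.0000: term = 352.457588
  t = 3.0000: term = 658.799230
  t = 4.0000: term = 1026.167025
  t = 5.0000: term = 1438.551904
  t = 6.0000: term = 1882.217444
  t = 7.0000: term = 2345.442298
  t = 8.0000: term = 2818.288476
  t = 9.0000: term = 3292.393079
  t = 10.0000: term = 52602.096811
Convexity = (1/P) * sum = 66542.123727 / 1049.165071 = 63.423884

Answer: Convexity = 63.4239


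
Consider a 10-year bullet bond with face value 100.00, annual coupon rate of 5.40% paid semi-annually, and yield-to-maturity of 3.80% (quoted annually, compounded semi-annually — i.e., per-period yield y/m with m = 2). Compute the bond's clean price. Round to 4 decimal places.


Answer: Price = 113.2083

Derivation:
Coupon per period c = face * coupon_rate / m = 2.700000
Periods per year m = 2; per-period yield y/m = 0.019000
Number of cashflows N = 20
Cashflows (t years, CF_t, discount factor 1/(1+y/m)^(m*t), PV):
  t = 0.5000: CF_t = 2.700000, DF = 0.981354, PV = 2.649657
  t = 1.0000: CF_t = 2.700000, DF = 0.963056, PV = 2.600252
  t = 1.5000: CF_t = 2.700000, DF = 0.945099, PV = 2.551768
  t = 2.0000: CF_t = 2.700000, DF = 0.927477, PV = 2.504189
  t = 2.5000: CF_t = 2.700000, DF = 0.910184, PV = 2.457496
  t = 3.0000: CF_t = 2.700000, DF = 0.893213, PV = 2.411674
  t = 3.5000: CF_t = 2.700000, DF = 0.876558, PV = 2.366707
  t = 4.0000: CF_t = 2.700000, DF = 0.860214, PV = 2.322578
  t = 4.5000: CF_t = 2.700000, DF = 0.844175, PV = 2.279272
  t = 5.0000: CF_t = 2.700000, DF = 0.828434, PV = 2.236773
  t = 5.5000: CF_t = 2.700000, DF = 0.812988, PV = 2.195067
  t = 6.0000: CF_t = 2.700000, DF = 0.797829, PV = 2.154138
  t = 6.5000: CF_t = 2.700000, DF = 0.782953, PV = 2.113973
  t = 7.0000: CF_t = 2.700000, DF = 0.768354, PV = 2.074556
  t = 7.5000: CF_t = 2.700000, DF = 0.754028, PV = 2.035875
  t = 8.0000: CF_t = 2.700000, DF = 0.739968, PV = 1.997914
  t = 8.5000: CF_t = 2.700000, DF = 0.726171, PV = 1.960662
  t = 9.0000: CF_t = 2.700000, DF = 0.712631, PV = 1.924104
  t = 9.5000: CF_t = 2.700000, DF = 0.699343, PV = 1.888227
  t = 10.0000: CF_t = 102.700000, DF = 0.686304, PV = 70.483387
Price P = sum_t PV_t = 113.208267


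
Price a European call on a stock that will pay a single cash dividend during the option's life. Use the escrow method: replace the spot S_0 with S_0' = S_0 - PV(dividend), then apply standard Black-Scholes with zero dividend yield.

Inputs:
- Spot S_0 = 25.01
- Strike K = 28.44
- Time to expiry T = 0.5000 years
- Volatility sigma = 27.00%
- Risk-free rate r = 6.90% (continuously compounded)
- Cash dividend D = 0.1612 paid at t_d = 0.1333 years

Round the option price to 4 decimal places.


Answer: Price = 0.9451

Derivation:
PV(D) = D * exp(-r * t_d) = 0.1612 * 0.99084447 = 0.15972413
S_0' = S_0 - PV(D) = 25.0100 - 0.15972413 = 24.85027587
d1 = (ln(S_0'/K) + (r + sigma^2/2)*T) / (sigma*sqrt(T)) = -0.43056387
d2 = d1 - sigma*sqrt(T) = -0.62148270
exp(-rT) = 0.96608834
N(d1) = 0.33339276; N(d2) = 0.26714104
C = S_0' * N(d1) - K * exp(-rT) * N(d2) = 24.85027587 * 0.33339276 - 28.4400 * 0.96608834 * 0.26714104 = 0.9451


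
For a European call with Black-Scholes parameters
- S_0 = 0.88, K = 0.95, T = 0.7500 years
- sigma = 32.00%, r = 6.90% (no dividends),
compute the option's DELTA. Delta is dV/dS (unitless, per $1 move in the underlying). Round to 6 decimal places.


d1 = 0.0491105790; d2 = -0.2280175502
phi(d1) = 0.3984614761; exp(-qT) = 1.0000000000; exp(-rT) = 0.9495662287
N(d1) = 0.5195844136
Delta = exp(-qT) * N(d1) = 1.0000000000 * 0.5195844136 = 0.519584

Answer: Delta = 0.519584


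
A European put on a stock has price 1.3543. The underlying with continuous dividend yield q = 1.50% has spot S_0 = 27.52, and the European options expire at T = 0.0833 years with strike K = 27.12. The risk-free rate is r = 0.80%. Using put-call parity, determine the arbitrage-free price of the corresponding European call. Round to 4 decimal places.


Answer: Call price = 1.7380

Derivation:
Put-call parity: C - P = S_0 * exp(-qT) - K * exp(-rT).
S_0 * exp(-qT) = 27.5200 * 0.99875128 = 27.48563523
K * exp(-rT) = 27.1200 * 0.99933382 = 27.10193325
C = P + S*exp(-qT) - K*exp(-rT)
C = 1.3543 + 27.48563523 - 27.10193325 = 1.7380


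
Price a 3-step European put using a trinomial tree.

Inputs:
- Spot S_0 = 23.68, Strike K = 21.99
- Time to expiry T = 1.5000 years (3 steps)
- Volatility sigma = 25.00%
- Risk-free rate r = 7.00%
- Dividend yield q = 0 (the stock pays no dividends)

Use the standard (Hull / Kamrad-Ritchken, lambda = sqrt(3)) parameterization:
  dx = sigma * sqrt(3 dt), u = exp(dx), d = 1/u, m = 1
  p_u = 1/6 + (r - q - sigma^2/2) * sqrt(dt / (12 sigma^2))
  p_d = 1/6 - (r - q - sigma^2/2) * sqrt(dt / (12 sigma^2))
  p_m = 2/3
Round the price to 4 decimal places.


Answer: Price = V(0,0) = 1.1112

Derivation:
dt = T/N = 0.500000; dx = sigma*sqrt(3*dt) = 0.306186
u = exp(dx) = 1.358235; d = 1/u = 0.736250
p_u = 0.198306, p_m = 0.666667, p_d = 0.135027
Discount per step: exp(-r*dt) = 0.965605
Stock lattice S(k, j) with j the centered position index:
  k=0: S(0,+0) = 23.6800
  k=1: S(1,-1) = 17.4344; S(1,+0) = 23.6800; S(1,+1) = 32.1630
  k=2: S(2,-2) = 12.8361; S(2,-1) = 17.4344; S(2,+0) = 23.6800; S(2,+1) = 32.1630; S(2,+2) = 43.6849
  k=3: S(3,-3) = 9.4505; S(3,-2) = 12.8361; S(3,-1) = 17.4344; S(3,+0) = 23.6800; S(3,+1) = 32.1630; S(3,+2) = 43.6849; S(3,+3) = 59.3344
Terminal payoffs V(N, j) = max(K - S_T, 0):
  V(3,-3) = 12.539457; V(3,-2) = 9.153940; V(3,-1) = 4.555612; V(3,+0) = 0.000000; V(3,+1) = 0.000000; V(3,+2) = 0.000000; V(3,+3) = 0.000000
Backward induction: V(k, j) = exp(-r*dt) * [p_u * V(k+1, j+1) + p_m * V(k+1, j) + p_d * V(k+1, j-1)]
  V(2,-2) = exp(-r*dt) * [p_u*4.555612 + p_m*9.153940 + p_d*12.539457] = 8.399997
  V(2,-1) = exp(-r*dt) * [p_u*0.000000 + p_m*4.555612 + p_d*9.153940] = 4.126136
  V(2,+0) = exp(-r*dt) * [p_u*0.000000 + p_m*0.000000 + p_d*4.555612] = 0.593975
  V(2,+1) = exp(-r*dt) * [p_u*0.000000 + p_m*0.000000 + p_d*0.000000] = 0.000000
  V(2,+2) = exp(-r*dt) * [p_u*0.000000 + p_m*0.000000 + p_d*0.000000] = 0.000000
  V(1,-1) = exp(-r*dt) * [p_u*0.593975 + p_m*4.126136 + p_d*8.399997] = 3.865102
  V(1,+0) = exp(-r*dt) * [p_u*0.000000 + p_m*0.593975 + p_d*4.126136] = 0.920343
  V(1,+1) = exp(-r*dt) * [p_u*0.000000 + p_m*0.000000 + p_d*0.593975] = 0.077444
  V(0,+0) = exp(-r*dt) * [p_u*0.077444 + p_m*0.920343 + p_d*3.865102] = 1.111232


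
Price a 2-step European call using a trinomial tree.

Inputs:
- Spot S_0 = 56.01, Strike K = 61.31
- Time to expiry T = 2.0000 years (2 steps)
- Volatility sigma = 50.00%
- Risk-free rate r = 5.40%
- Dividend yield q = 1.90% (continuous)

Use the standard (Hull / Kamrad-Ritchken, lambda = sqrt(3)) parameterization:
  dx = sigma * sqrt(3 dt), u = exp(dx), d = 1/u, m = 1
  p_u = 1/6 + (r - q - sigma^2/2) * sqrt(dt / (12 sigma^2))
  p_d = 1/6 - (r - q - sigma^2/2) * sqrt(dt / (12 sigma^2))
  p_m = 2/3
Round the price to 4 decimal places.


Answer: Price = V(0,0) = 12.8787

Derivation:
dt = T/N = 1.000000; dx = sigma*sqrt(3*dt) = 0.866025
u = exp(dx) = 2.377443; d = 1/u = 0.420620
p_u = 0.114705, p_m = 0.666667, p_d = 0.218628
Discount per step: exp(-r*dt) = 0.947432
Stock lattice S(k, j) with j the centered position index:
  k=0: S(0,+0) = 56.0100
  k=1: S(1,-1) = 23.5589; S(1,+0) = 56.0100; S(1,+1) = 133.1606
  k=2: S(2,-2) = 9.9094; S(2,-1) = 23.5589; S(2,+0) = 56.0100; S(2,+1) = 133.1606; S(2,+2) = 316.5816
Terminal payoffs V(N, j) = max(S_T - K, 0):
  V(2,-2) = 0.000000; V(2,-1) = 0.000000; V(2,+0) = 0.000000; V(2,+1) = 71.850564; V(2,+2) = 255.271608
Backward induction: V(k, j) = exp(-r*dt) * [p_u * V(k+1, j+1) + p_m * V(k+1, j) + p_d * V(k+1, j-1)]
  V(1,-1) = exp(-r*dt) * [p_u*0.000000 + p_m*0.000000 + p_d*0.000000] = 0.000000
  V(1,+0) = exp(-r*dt) * [p_u*71.850564 + p_m*0.000000 + p_d*0.000000] = 7.808384
  V(1,+1) = exp(-r*dt) * [p_u*255.271608 + p_m*71.850564 + p_d*0.000000] = 73.124082
  V(0,+0) = exp(-r*dt) * [p_u*73.124082 + p_m*7.808384 + p_d*0.000000] = 12.878727


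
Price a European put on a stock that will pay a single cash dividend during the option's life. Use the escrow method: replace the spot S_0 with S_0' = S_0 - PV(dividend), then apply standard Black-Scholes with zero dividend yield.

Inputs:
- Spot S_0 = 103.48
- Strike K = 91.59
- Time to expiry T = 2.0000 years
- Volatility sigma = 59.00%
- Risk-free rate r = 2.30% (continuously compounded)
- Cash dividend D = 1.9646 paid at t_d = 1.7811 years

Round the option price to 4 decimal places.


PV(D) = D * exp(-r * t_d) = 1.9646 * 0.95986244 = 1.88574574
S_0' = S_0 - PV(D) = 103.4800 - 1.88574574 = 101.59425426
d1 = (ln(S_0'/K) + (r + sigma^2/2)*T) / (sigma*sqrt(T)) = 0.59656428
d2 = d1 - sigma*sqrt(T) = -0.23782172
exp(-rT) = 0.95504196
N(-d1) = 0.27539916; N(-d2) = 0.59399031
P = K * exp(-rT) * N(-d2) - S_0' * N(-d1) = 91.5900 * 0.95504196 * 0.59399031 - 101.59425426 * 0.27539916 = 23.9787

Answer: Price = 23.9787


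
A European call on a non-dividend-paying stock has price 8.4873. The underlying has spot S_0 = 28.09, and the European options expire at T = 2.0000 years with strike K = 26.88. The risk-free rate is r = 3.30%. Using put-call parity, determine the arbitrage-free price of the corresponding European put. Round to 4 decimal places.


Answer: Put price = 5.5605

Derivation:
Put-call parity: C - P = S_0 * exp(-qT) - K * exp(-rT).
S_0 * exp(-qT) = 28.0900 * 1.00000000 = 28.09000000
K * exp(-rT) = 26.8800 * 0.93613086 = 25.16319763
P = C - S*exp(-qT) + K*exp(-rT)
P = 8.4873 - 28.09000000 + 25.16319763 = 5.5605


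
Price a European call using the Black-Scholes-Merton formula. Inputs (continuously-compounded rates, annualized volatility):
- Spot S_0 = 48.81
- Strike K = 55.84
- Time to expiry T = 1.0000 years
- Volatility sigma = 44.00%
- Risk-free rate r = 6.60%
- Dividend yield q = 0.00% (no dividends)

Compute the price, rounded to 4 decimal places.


d1 = (ln(S/K) + (r - q + 0.5*sigma^2) * T) / (sigma * sqrt(T)) = 0.06419262
d2 = d1 - sigma * sqrt(T) = -0.37580738
exp(-rT) = 0.93613086; exp(-qT) = 1.00000000
C = S_0 * exp(-qT) * N(d1) - K * exp(-rT) * N(d2)
N(d1) = 0.52559157; N(d2) = 0.35353005
C = 48.8100 * 1.00000000 * 0.52559157 - 55.8400 * 0.93613086 * 0.35353005 = 7.1739

Answer: Price = 7.1739


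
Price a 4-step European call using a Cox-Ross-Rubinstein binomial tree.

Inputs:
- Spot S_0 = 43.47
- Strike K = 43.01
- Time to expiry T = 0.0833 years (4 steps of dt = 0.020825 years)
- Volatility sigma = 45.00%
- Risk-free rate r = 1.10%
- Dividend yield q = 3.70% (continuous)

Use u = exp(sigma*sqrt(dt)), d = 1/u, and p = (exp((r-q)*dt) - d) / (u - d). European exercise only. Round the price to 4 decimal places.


Answer: Price = V(0,0) = 2.3664

Derivation:
dt = T/N = 0.020825
u = exp(sigma*sqrt(dt)) = 1.067094; d = 1/u = 0.937125
p = (exp((r-q)*dt) - d) / (u - d) = 0.479606
Discount per step: exp(-r*dt) = 0.999771
Stock lattice S(k, i) with i counting down-moves:
  k=0: S(0,0) = 43.4700
  k=1: S(1,0) = 46.3866; S(1,1) = 40.7368
  k=2: S(2,0) = 49.4988; S(2,1) = 43.4700; S(2,2) = 38.1755
  k=3: S(3,0) = 52.8199; S(3,1) = 46.3866; S(3,2) = 40.7368; S(3,3) = 35.7752
  k=4: S(4,0) = 56.3638; S(4,1) = 49.4988; S(4,2) = 43.4700; S(4,3) = 38.1755; S(4,4) = 33.5258
Terminal payoffs V(N, i) = max(S_T - K, 0):
  V(4,0) = 13.353777; V(4,1) = 6.488822; V(4,2) = 0.460000; V(4,3) = 0.000000; V(4,4) = 0.000000
Backward induction: V(k, i) = exp(-r*dt) * [p * V(k+1, i) + (1-p) * V(k+1, i+1)].
  V(3,0) = exp(-r*dt) * [p*13.353777 + (1-p)*6.488822] = 9.779056
  V(3,1) = exp(-r*dt) * [p*6.488822 + (1-p)*0.460000] = 3.350692
  V(3,2) = exp(-r*dt) * [p*0.460000 + (1-p)*0.000000] = 0.220568
  V(3,3) = exp(-r*dt) * [p*0.000000 + (1-p)*0.000000] = 0.000000
  V(2,0) = exp(-r*dt) * [p*9.779056 + (1-p)*3.350692] = 6.432301
  V(2,1) = exp(-r*dt) * [p*3.350692 + (1-p)*0.220568] = 1.721400
  V(2,2) = exp(-r*dt) * [p*0.220568 + (1-p)*0.000000] = 0.105762
  V(1,0) = exp(-r*dt) * [p*6.432301 + (1-p)*1.721400] = 3.979865
  V(1,1) = exp(-r*dt) * [p*1.721400 + (1-p)*0.105762] = 0.880430
  V(0,0) = exp(-r*dt) * [p*3.979865 + (1-p)*0.880430] = 2.366396


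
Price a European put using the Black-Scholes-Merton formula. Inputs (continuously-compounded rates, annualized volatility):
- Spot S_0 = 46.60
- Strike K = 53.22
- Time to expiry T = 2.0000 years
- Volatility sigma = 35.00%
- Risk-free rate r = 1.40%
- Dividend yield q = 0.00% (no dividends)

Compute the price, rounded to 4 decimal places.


Answer: Price = 12.3977

Derivation:
d1 = (ln(S/K) + (r - q + 0.5*sigma^2) * T) / (sigma * sqrt(T)) = 0.03569127
d2 = d1 - sigma * sqrt(T) = -0.45928348
exp(-rT) = 0.97238837; exp(-qT) = 1.00000000
P = K * exp(-rT) * N(-d2) - S_0 * exp(-qT) * N(-d1)
N(-d1) = 0.48576427; N(-d2) = 0.67698470
P = 53.2200 * 0.97238837 * 0.67698470 - 46.6000 * 1.00000000 * 0.48576427 = 12.3977


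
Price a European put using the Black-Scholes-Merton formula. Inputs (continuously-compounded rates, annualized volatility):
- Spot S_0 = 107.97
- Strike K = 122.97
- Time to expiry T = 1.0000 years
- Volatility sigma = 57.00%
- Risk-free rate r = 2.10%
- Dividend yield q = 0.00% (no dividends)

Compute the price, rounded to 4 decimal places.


Answer: Price = 32.2966

Derivation:
d1 = (ln(S/K) + (r - q + 0.5*sigma^2) * T) / (sigma * sqrt(T)) = 0.09361928
d2 = d1 - sigma * sqrt(T) = -0.47638072
exp(-rT) = 0.97921896; exp(-qT) = 1.00000000
P = K * exp(-rT) * N(-d2) - S_0 * exp(-qT) * N(-d1)
N(-d1) = 0.46270580; N(-d2) = 0.68309842
P = 122.9700 * 0.97921896 * 0.68309842 - 107.9700 * 1.00000000 * 0.46270580 = 32.2966


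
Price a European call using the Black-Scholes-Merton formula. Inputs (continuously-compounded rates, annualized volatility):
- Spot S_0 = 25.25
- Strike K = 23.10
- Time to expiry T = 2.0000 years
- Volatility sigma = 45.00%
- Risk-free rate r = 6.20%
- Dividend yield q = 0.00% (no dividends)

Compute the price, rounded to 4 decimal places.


d1 = (ln(S/K) + (r - q + 0.5*sigma^2) * T) / (sigma * sqrt(T)) = 0.65288511
d2 = d1 - sigma * sqrt(T) = 0.01648900
exp(-rT) = 0.88337984; exp(-qT) = 1.00000000
C = S_0 * exp(-qT) * N(d1) - K * exp(-rT) * N(d2)
N(d1) = 0.74308482; N(d2) = 0.50657786
C = 25.2500 * 1.00000000 * 0.74308482 - 23.1000 * 0.88337984 * 0.50657786 = 8.4256

Answer: Price = 8.4256


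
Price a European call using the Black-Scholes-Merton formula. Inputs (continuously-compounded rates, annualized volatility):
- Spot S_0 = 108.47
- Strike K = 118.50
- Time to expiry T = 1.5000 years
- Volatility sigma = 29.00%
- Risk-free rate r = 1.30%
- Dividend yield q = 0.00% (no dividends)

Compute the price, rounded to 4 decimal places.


d1 = (ln(S/K) + (r - q + 0.5*sigma^2) * T) / (sigma * sqrt(T)) = -0.01651103
d2 = d1 - sigma * sqrt(T) = -0.37168705
exp(-rT) = 0.98068890; exp(-qT) = 1.00000000
C = S_0 * exp(-qT) * N(d1) - K * exp(-rT) * N(d2)
N(d1) = 0.49341335; N(d2) = 0.35506293
C = 108.4700 * 1.00000000 * 0.49341335 - 118.5000 * 0.98068890 * 0.35506293 = 12.2581

Answer: Price = 12.2581


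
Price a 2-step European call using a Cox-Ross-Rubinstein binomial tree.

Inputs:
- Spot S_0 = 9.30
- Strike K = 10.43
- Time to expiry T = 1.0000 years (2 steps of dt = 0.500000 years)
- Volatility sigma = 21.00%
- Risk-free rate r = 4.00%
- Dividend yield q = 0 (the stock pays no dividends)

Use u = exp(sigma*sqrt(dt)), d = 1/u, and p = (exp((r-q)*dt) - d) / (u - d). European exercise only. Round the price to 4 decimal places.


dt = T/N = 0.500000
u = exp(sigma*sqrt(dt)) = 1.160084; d = 1/u = 0.862007
p = (exp((r-q)*dt) - d) / (u - d) = 0.530717
Discount per step: exp(-r*dt) = 0.980199
Stock lattice S(k, i) with i counting down-moves:
  k=0: S(0,0) = 9.3000
  k=1: S(1,0) = 10.7888; S(1,1) = 8.0167
  k=2: S(2,0) = 12.5159; S(2,1) = 9.3000; S(2,2) = 6.9104
Terminal payoffs V(N, i) = max(S_T - K, 0):
  V(2,0) = 2.085893; V(2,1) = 0.000000; V(2,2) = 0.000000
Backward induction: V(k, i) = exp(-r*dt) * [p * V(k+1, i) + (1-p) * V(k+1, i+1)].
  V(1,0) = exp(-r*dt) * [p*2.085893 + (1-p)*0.000000] = 1.085098
  V(1,1) = exp(-r*dt) * [p*0.000000 + (1-p)*0.000000] = 0.000000
  V(0,0) = exp(-r*dt) * [p*1.085098 + (1-p)*0.000000] = 0.564477

Answer: Price = V(0,0) = 0.5645


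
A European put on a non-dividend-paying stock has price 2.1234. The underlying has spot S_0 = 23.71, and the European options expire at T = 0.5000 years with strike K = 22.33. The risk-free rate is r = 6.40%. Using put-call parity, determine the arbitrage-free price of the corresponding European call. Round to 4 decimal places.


Put-call parity: C - P = S_0 * exp(-qT) - K * exp(-rT).
S_0 * exp(-qT) = 23.7100 * 1.00000000 = 23.71000000
K * exp(-rT) = 22.3300 * 0.96850658 = 21.62675198
C = P + S*exp(-qT) - K*exp(-rT)
C = 2.1234 + 23.71000000 - 21.62675198 = 4.2066

Answer: Call price = 4.2066


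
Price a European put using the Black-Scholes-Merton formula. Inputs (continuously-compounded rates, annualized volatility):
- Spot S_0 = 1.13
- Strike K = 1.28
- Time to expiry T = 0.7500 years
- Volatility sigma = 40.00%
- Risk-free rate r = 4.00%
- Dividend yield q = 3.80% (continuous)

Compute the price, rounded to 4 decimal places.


d1 = (ln(S/K) + (r - q + 0.5*sigma^2) * T) / (sigma * sqrt(T)) = -0.18227654
d2 = d1 - sigma * sqrt(T) = -0.52868670
exp(-rT) = 0.97044553; exp(-qT) = 0.97190229
P = K * exp(-rT) * N(-d2) - S_0 * exp(-qT) * N(-d1)
N(-d1) = 0.57231715; N(-d2) = 0.70148860
P = 1.2800 * 0.97044553 * 0.70148860 - 1.1300 * 0.97190229 * 0.57231715 = 0.2428

Answer: Price = 0.2428


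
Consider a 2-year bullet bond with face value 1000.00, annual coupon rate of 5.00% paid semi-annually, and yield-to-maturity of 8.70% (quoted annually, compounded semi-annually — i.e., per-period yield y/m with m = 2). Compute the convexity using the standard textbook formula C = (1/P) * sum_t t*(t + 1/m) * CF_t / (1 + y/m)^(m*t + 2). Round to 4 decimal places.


Coupon per period c = face * coupon_rate / m = 25.000000
Periods per year m = 2; per-period yield y/m = 0.043500
Number of cashflows N = 4
Cashflows (t years, CF_t, discount factor 1/(1+y/m)^(m*t), PV):
  t = 0.5000: CF_t = 25.000000, DF = 0.958313, PV = 23.957834
  t = 1.0000: CF_t = 25.000000, DF = 0.918365, PV = 22.959113
  t = 1.5000: CF_t = 25.000000, DF = 0.880081, PV = 22.002025
  t = 2.0000: CF_t = 1025.000000, DF = 0.843393, PV = 864.478212
Price P = sum_t PV_t = 933.397183
Convexity numerator sum_t t*(t + 1/m) * CF_t / (1+y/m)^(m*t + 2):
  t = 0.5000: term = 11.001012
  t = 1.0000: term = 31.627252
  t = 1.5000: term = 60.617636
  t = 2.0000: term = 3969.530556
Convexity = (1/P) * sum = 4072.776456 / 933.397183 = 4.363391

Answer: Convexity = 4.3634


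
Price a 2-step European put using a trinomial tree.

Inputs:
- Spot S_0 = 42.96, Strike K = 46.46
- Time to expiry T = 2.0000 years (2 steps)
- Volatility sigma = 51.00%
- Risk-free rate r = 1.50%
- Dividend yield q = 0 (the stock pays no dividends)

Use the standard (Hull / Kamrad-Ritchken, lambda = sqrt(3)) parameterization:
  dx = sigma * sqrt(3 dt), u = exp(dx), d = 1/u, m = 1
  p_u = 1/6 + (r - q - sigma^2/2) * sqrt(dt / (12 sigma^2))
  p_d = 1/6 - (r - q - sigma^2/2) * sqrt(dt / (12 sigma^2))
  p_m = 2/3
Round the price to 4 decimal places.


Answer: Price = V(0,0) = 12.3168

Derivation:
dt = T/N = 1.000000; dx = sigma*sqrt(3*dt) = 0.883346
u = exp(dx) = 2.418980; d = 1/u = 0.413397
p_u = 0.101545, p_m = 0.666667, p_d = 0.231788
Discount per step: exp(-r*dt) = 0.985112
Stock lattice S(k, j) with j the centered position index:
  k=0: S(0,+0) = 42.9600
  k=1: S(1,-1) = 17.7596; S(1,+0) = 42.9600; S(1,+1) = 103.9194
  k=2: S(2,-2) = 7.3418; S(2,-1) = 17.7596; S(2,+0) = 42.9600; S(2,+1) = 103.9194; S(2,+2) = 251.3789
Terminal payoffs V(N, j) = max(K - S_T, 0):
  V(2,-2) = 39.118247; V(2,-1) = 28.700448; V(2,+0) = 3.500000; V(2,+1) = 0.000000; V(2,+2) = 0.000000
Backward induction: V(k, j) = exp(-r*dt) * [p_u * V(k+1, j+1) + p_m * V(k+1, j) + p_d * V(k+1, j-1)]
  V(1,-1) = exp(-r*dt) * [p_u*3.500000 + p_m*28.700448 + p_d*39.118247] = 28.131048
  V(1,+0) = exp(-r*dt) * [p_u*0.000000 + p_m*3.500000 + p_d*28.700448] = 8.851983
  V(1,+1) = exp(-r*dt) * [p_u*0.000000 + p_m*0.000000 + p_d*3.500000] = 0.799181
  V(0,+0) = exp(-r*dt) * [p_u*0.799181 + p_m*8.851983 + p_d*28.131048] = 12.316781


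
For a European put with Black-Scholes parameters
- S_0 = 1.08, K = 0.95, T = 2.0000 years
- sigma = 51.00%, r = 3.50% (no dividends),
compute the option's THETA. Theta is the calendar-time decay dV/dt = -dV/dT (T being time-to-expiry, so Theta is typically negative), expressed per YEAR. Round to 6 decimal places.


d1 = 0.6355008997; d2 = -0.0857480171
phi(d1) = 0.3259963057; exp(-qT) = 1.0000000000; exp(-rT) = 0.9323938199
Theta = -S*exp(-qT)*phi(d1)*sigma/(2*sqrt(T)) + r*K*exp(-rT)*N(-d2) - q*S*exp(-qT)*N(-d1)
N(-d1) = 0.2625508901; N(-d2) = 0.5341666347; sqrt(T) = 1.4142135624
Term 1 = -1.0800 * 1.0000000000 * 0.3259963057 * 0.5100 / (2 * 1.4142135624) = -0.0634836102
Term 2 = 0.0350 * 0.9500 * 0.9323938199 * 0.5341666347 = 0.0165602845
Term 3 = 0 (no dividend yield, q = 0)
Theta = -0.0634836102 + (0.0165602845) + (0.0000000000) = -0.046923

Answer: Theta = -0.046923


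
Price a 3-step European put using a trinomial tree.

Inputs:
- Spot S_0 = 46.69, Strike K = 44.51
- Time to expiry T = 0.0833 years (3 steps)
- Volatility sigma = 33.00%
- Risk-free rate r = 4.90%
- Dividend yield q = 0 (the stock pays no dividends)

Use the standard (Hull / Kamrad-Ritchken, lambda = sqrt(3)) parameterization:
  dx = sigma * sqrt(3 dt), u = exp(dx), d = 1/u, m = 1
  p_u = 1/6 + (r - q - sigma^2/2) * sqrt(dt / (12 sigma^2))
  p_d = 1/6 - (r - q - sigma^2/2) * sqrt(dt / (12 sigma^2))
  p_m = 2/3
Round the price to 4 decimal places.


dt = T/N = 0.027767; dx = sigma*sqrt(3*dt) = 0.095244
u = exp(dx) = 1.099927; d = 1/u = 0.909151
p_u = 0.165872, p_m = 0.666667, p_d = 0.167461
Discount per step: exp(-r*dt) = 0.998640
Stock lattice S(k, j) with j the centered position index:
  k=0: S(0,+0) = 46.6900
  k=1: S(1,-1) = 42.4483; S(1,+0) = 46.6900; S(1,+1) = 51.3556
  k=2: S(2,-2) = 38.5919; S(2,-1) = 42.4483; S(2,+0) = 46.6900; S(2,+1) = 51.3556; S(2,+2) = 56.4874
  k=3: S(3,-3) = 35.0859; S(3,-2) = 38.5919; S(3,-1) = 42.4483; S(3,+0) = 46.6900; S(3,+1) = 51.3556; S(3,+2) = 56.4874; S(3,+3) = 62.1320
Terminal payoffs V(N, j) = max(K - S_T, 0):
  V(3,-3) = 9.424119; V(3,-2) = 5.918095; V(3,-1) = 2.061725; V(3,+0) = 0.000000; V(3,+1) = 0.000000; V(3,+2) = 0.000000; V(3,+3) = 0.000000
Backward induction: V(k, j) = exp(-r*dt) * [p_u * V(k+1, j+1) + p_m * V(k+1, j) + p_d * V(k+1, j-1)]
  V(2,-2) = exp(-r*dt) * [p_u*2.061725 + p_m*5.918095 + p_d*9.424119] = 5.857578
  V(2,-1) = exp(-r*dt) * [p_u*0.000000 + p_m*2.061725 + p_d*5.918095] = 2.362318
  V(2,+0) = exp(-r*dt) * [p_u*0.000000 + p_m*0.000000 + p_d*2.061725] = 0.344789
  V(2,+1) = exp(-r*dt) * [p_u*0.000000 + p_m*0.000000 + p_d*0.000000] = 0.000000
  V(2,+2) = exp(-r*dt) * [p_u*0.000000 + p_m*0.000000 + p_d*0.000000] = 0.000000
  V(1,-1) = exp(-r*dt) * [p_u*0.344789 + p_m*2.362318 + p_d*5.857578] = 2.609433
  V(1,+0) = exp(-r*dt) * [p_u*0.000000 + p_m*0.344789 + p_d*2.362318] = 0.624606
  V(1,+1) = exp(-r*dt) * [p_u*0.000000 + p_m*0.000000 + p_d*0.344789] = 0.057660
  V(0,+0) = exp(-r*dt) * [p_u*0.057660 + p_m*0.624606 + p_d*2.609433] = 0.861773

Answer: Price = V(0,0) = 0.8618


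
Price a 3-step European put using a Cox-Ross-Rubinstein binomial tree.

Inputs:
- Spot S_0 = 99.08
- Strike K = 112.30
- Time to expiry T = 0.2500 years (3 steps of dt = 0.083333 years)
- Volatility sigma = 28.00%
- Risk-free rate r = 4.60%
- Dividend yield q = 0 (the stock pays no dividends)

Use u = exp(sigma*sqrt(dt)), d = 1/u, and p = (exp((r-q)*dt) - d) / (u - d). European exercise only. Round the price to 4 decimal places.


Answer: Price = V(0,0) = 13.6990

Derivation:
dt = T/N = 0.083333
u = exp(sigma*sqrt(dt)) = 1.084186; d = 1/u = 0.922351
p = (exp((r-q)*dt) - d) / (u - d) = 0.503536
Discount per step: exp(-r*dt) = 0.996174
Stock lattice S(k, i) with i counting down-moves:
  k=0: S(0,0) = 99.0800
  k=1: S(1,0) = 107.4211; S(1,1) = 91.3866
  k=2: S(2,0) = 116.4644; S(2,1) = 99.0800; S(2,2) = 84.2905
  k=3: S(3,0) = 126.2690; S(3,1) = 107.4211; S(3,2) = 91.3866; S(3,3) = 77.7455
Terminal payoffs V(N, i) = max(K - S_T, 0):
  V(3,0) = 0.000000; V(3,1) = 4.878898; V(3,2) = 20.913427; V(3,3) = 34.554514
Backward induction: V(k, i) = exp(-r*dt) * [p * V(k+1, i) + (1-p) * V(k+1, i+1)].
  V(2,0) = exp(-r*dt) * [p*0.000000 + (1-p)*4.878898] = 2.412930
  V(2,1) = exp(-r*dt) * [p*4.878898 + (1-p)*20.913427] = 12.790341
  V(2,2) = exp(-r*dt) * [p*20.913427 + (1-p)*34.554514] = 27.579810
  V(1,0) = exp(-r*dt) * [p*2.412930 + (1-p)*12.790341] = 7.535997
  V(1,1) = exp(-r*dt) * [p*12.790341 + (1-p)*27.579810] = 20.055752
  V(0,0) = exp(-r*dt) * [p*7.535997 + (1-p)*20.055752] = 13.698991


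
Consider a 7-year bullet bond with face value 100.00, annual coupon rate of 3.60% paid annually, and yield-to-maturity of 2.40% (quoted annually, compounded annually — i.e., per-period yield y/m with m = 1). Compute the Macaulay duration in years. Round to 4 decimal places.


Answer: Macaulay duration = 6.3403 years

Derivation:
Coupon per period c = face * coupon_rate / m = 3.600000
Periods per year m = 1; per-period yield y/m = 0.024000
Number of cashflows N = 7
Cashflows (t years, CF_t, discount factor 1/(1+y/m)^(m*t), PV):
  t = 1.0000: CF_t = 3.600000, DF = 0.976562, PV = 3.515625
  t = 2.0000: CF_t = 3.600000, DF = 0.953674, PV = 3.433228
  t = 3.0000: CF_t = 3.600000, DF = 0.931323, PV = 3.352761
  t = 4.0000: CF_t = 3.600000, DF = 0.909495, PV = 3.274181
  t = 5.0000: CF_t = 3.600000, DF = 0.888178, PV = 3.197442
  t = 6.0000: CF_t = 3.600000, DF = 0.867362, PV = 3.122502
  t = 7.0000: CF_t = 103.600000, DF = 0.847033, PV = 87.752613
Price P = sum_t PV_t = 107.648353
Macaulay numerator sum_t t * PV_t:
  t * PV_t at t = 1.0000: 3.515625
  t * PV_t at t = 2.0000: 6.866455
  t * PV_t at t = 3.0000: 10.058284
  t * PV_t at t = 4.0000: 13.096724
  t * PV_t at t = 5.0000: 15.987212
  t * PV_t at t = 6.0000: 18.735014
  t * PV_t at t = 7.0000: 614.268293
Macaulay duration D = (sum_t t * PV_t) / P = 682.527606 / 107.648353 = 6.340344


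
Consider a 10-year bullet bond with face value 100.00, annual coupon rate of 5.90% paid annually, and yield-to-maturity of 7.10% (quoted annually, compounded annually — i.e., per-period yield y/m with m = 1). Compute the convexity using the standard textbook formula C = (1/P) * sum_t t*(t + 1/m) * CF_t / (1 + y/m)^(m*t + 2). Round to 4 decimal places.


Coupon per period c = face * coupon_rate / m = 5.900000
Periods per year m = 1; per-period yield y/m = 0.071000
Number of cashflows N = 10
Cashflows (t years, CF_t, discount factor 1/(1+y/m)^(m*t), PV):
  t = 1.0000: CF_t = 5.900000, DF = 0.933707, PV = 5.508870
  t = 2.0000: CF_t = 5.900000, DF = 0.871808, PV = 5.143670
  t = 3.0000: CF_t = 5.900000, DF = 0.814013, PV = 4.802679
  t = 4.0000: CF_t = 5.900000, DF = 0.760050, PV = 4.484295
  t = 5.0000: CF_t = 5.900000, DF = 0.709664, PV = 4.187016
  t = 6.0000: CF_t = 5.900000, DF = 0.662618, PV = 3.909446
  t = 7.0000: CF_t = 5.900000, DF = 0.618691, PV = 3.650276
  t = 8.0000: CF_t = 5.900000, DF = 0.577676, PV = 3.408288
  t = 9.0000: CF_t = 5.900000, DF = 0.539380, PV = 3.182341
  t = 10.0000: CF_t = 105.900000, DF = 0.503623, PV = 53.333643
Price P = sum_t PV_t = 91.610524
Convexity numerator sum_t t*(t + 1/m) * CF_t / (1+y/m)^(m*t + 2):
  t = 1.0000: term = 9.605359
  t = 2.0000: term = 26.905767
  t = 3.0000: term = 50.244196
  t = 4.0000: term = 78.188914
  t = 5.0000: term = 109.508283
  t = 6.0000: term = 143.148083
  t = 7.0000: term = 178.211121
  t = 8.0000: term = 213.938920
  t = 9.0000: term = 249.695285
  t = 10.0000: term = 5114.639111
Convexity = (1/P) * sum = 6174.085039 / 91.610524 = 67.394932

Answer: Convexity = 67.3949


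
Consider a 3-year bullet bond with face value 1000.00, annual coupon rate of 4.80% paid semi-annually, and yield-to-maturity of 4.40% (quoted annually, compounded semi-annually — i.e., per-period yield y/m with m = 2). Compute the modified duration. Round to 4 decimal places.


Coupon per period c = face * coupon_rate / m = 24.000000
Periods per year m = 2; per-period yield y/m = 0.022000
Number of cashflows N = 6
Cashflows (t years, CF_t, discount factor 1/(1+y/m)^(m*t), PV):
  t = 0.5000: CF_t = 24.000000, DF = 0.978474, PV = 23.483366
  t = 1.0000: CF_t = 24.000000, DF = 0.957411, PV = 22.977853
  t = 1.5000: CF_t = 24.000000, DF = 0.936801, PV = 22.483222
  t = 2.0000: CF_t = 24.000000, DF = 0.916635, PV = 21.999239
  t = 2.5000: CF_t = 24.000000, DF = 0.896903, PV = 21.525674
  t = 3.0000: CF_t = 1024.000000, DF = 0.877596, PV = 898.658284
Price P = sum_t PV_t = 1011.127638
First compute Macaulay numerator sum_t t * PV_t:
  t * PV_t at t = 0.5000: 11.741683
  t * PV_t at t = 1.0000: 22.977853
  t * PV_t at t = 1.5000: 33.724833
  t * PV_t at t = 2.0000: 43.998478
  t * PV_t at t = 2.5000: 53.814185
  t * PV_t at t = 3.0000: 2695.974851
Macaulay duration D = 2862.231884 / 1011.127638 = 2.830733
Modified duration = D / (1 + y/m) = 2.830733 / (1 + 0.022000) = 2.769797

Answer: Modified duration = 2.7698
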